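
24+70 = 94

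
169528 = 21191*8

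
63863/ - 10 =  - 63863/10 = -  6386.30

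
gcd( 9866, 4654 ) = 2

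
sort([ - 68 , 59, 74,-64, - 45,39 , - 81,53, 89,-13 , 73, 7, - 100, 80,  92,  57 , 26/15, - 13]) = [  -  100,  -  81, - 68, - 64,-45,  -  13,-13 , 26/15,7,  39,53,57 , 59 , 73,  74, 80, 89, 92]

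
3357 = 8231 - 4874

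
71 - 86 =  - 15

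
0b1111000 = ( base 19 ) 66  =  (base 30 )40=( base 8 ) 170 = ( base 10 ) 120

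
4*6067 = 24268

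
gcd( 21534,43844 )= 194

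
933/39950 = 933/39950= 0.02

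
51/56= 51/56  =  0.91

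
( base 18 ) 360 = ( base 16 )438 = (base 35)uu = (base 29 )187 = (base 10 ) 1080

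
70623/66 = 1070 + 1/22 = 1070.05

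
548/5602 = 274/2801  =  0.10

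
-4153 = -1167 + - 2986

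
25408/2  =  12704=12704.00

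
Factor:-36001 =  - 7^1*37^1*139^1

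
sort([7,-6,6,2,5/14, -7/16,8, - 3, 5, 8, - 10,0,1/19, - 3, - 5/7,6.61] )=[-10,- 6, - 3  , - 3, - 5/7, - 7/16,0, 1/19,5/14,2,5,6, 6.61,7 , 8,8]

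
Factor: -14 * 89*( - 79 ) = 98434 = 2^1*7^1  *79^1*89^1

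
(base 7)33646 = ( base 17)1ca9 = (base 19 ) 14DA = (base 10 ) 8560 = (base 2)10000101110000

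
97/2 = 97/2 = 48.50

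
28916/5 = 5783+1/5 = 5783.20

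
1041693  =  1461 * 713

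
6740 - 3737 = 3003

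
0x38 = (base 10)56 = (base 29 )1r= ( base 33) 1n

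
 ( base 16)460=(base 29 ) 19i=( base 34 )ww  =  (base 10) 1120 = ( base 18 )384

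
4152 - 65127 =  - 60975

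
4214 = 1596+2618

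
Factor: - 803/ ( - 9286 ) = 2^( - 1 )*11^1*73^1*4643^( - 1) 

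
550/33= 16 + 2/3 =16.67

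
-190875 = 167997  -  358872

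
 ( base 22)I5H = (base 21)k0j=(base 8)21207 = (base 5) 240324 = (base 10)8839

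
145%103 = 42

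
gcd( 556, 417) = 139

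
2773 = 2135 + 638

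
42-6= 36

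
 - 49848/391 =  - 128 + 200/391 = - 127.49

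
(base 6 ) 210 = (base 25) 33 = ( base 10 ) 78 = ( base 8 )116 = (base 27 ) 2o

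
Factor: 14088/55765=24/95 = 2^3*3^1*5^(-1 )*  19^( - 1)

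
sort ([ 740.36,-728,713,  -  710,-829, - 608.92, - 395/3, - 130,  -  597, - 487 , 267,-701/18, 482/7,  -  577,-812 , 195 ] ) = [ - 829, - 812 ,  -  728,- 710 ,- 608.92, - 597,  -  577,  -  487, - 395/3, - 130 ,-701/18, 482/7, 195,267, 713, 740.36]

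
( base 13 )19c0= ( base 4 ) 330202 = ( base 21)8ga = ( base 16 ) f22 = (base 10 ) 3874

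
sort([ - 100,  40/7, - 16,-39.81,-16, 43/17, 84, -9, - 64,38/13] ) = [ - 100, - 64,-39.81,-16,-16, - 9,43/17,38/13,40/7, 84 ]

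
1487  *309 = 459483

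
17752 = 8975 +8777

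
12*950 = 11400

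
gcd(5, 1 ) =1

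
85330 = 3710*23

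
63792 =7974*8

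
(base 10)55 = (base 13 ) 43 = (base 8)67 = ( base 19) 2H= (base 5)210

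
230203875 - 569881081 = -339677206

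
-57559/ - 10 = 5755 + 9/10 = 5755.90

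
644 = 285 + 359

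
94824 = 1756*54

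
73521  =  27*2723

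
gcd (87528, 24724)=28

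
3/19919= 3/19919  =  0.00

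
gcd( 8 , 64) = 8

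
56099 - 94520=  - 38421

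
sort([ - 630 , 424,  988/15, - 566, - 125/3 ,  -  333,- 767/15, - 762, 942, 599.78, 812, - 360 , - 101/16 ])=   [-762,-630, - 566, - 360, - 333 , - 767/15, - 125/3 ,- 101/16,988/15, 424, 599.78,812,942 ]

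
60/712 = 15/178 = 0.08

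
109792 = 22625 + 87167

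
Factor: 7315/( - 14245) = -19^1*37^(-1 ) = -19/37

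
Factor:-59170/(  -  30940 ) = 5917/3094 = 2^( - 1)*7^( - 1) *13^( - 1 )*17^( - 1)*61^1*97^1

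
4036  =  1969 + 2067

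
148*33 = 4884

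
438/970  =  219/485 = 0.45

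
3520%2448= 1072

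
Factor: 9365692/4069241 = 2^2*7^1*11^( - 1)*23^1*83^( - 1 )*4457^ ( - 1) * 14543^1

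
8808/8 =1101=1101.00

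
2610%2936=2610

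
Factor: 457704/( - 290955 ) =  - 936/595= -2^3* 3^2 * 5^(-1 )*7^( - 1)*13^1*17^(-1) 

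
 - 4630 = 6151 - 10781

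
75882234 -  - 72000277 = 147882511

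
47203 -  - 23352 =70555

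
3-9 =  - 6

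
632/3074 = 316/1537 = 0.21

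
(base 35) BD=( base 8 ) 616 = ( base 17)167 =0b110001110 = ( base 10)398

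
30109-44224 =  - 14115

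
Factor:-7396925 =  - 5^2*295877^1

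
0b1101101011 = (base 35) P0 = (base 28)137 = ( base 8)1553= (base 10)875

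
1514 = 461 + 1053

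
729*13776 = 10042704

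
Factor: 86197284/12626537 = 2^2*3^4 * 7^( - 1)*11^(  -  1)*23^1 * 43^1*269^1 * 163981^( - 1) 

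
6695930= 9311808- 2615878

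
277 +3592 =3869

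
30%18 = 12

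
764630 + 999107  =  1763737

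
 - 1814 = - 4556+2742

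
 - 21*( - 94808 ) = 1990968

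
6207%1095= 732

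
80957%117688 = 80957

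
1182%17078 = 1182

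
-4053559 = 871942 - 4925501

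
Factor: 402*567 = 227934 = 2^1* 3^5*7^1*67^1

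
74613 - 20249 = 54364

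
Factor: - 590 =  - 2^1*5^1*59^1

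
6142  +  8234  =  14376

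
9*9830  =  88470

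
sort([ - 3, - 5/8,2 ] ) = [-3, - 5/8,2]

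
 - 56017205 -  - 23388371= - 32628834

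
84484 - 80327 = 4157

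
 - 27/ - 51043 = 27/51043 = 0.00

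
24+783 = 807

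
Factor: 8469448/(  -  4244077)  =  - 2^3*13^1*31^1 * 37^1*71^1*739^( - 1)*5743^(- 1) 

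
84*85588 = 7189392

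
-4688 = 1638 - 6326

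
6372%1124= 752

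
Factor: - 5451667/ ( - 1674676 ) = 2^(-2 ) * 13^1*109^( - 1)*167^( - 1)*18233^1 = 237029/72812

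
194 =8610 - 8416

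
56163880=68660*818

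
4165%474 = 373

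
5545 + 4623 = 10168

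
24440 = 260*94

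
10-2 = 8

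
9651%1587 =129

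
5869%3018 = 2851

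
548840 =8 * 68605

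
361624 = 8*45203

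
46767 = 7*6681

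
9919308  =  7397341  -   - 2521967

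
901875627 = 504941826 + 396933801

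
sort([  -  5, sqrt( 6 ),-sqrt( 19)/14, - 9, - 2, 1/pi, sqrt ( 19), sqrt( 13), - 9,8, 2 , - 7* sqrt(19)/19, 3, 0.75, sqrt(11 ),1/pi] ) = [ - 9, - 9, - 5, - 2, - 7*sqrt( 19)/19, - sqrt(19 )/14,1/pi , 1/pi, 0.75, 2, sqrt( 6), 3, sqrt( 11 ),sqrt(13),sqrt( 19), 8]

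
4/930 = 2/465 = 0.00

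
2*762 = 1524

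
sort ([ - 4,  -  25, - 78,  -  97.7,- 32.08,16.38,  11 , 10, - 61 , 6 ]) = [ - 97.7, - 78,  -  61,  -  32.08,  -  25, - 4,6 , 10,11,  16.38] 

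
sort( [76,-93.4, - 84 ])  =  [ - 93.4,-84,76]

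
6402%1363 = 950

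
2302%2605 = 2302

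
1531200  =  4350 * 352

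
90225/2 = 90225/2 = 45112.50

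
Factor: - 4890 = - 2^1*3^1*5^1*163^1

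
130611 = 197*663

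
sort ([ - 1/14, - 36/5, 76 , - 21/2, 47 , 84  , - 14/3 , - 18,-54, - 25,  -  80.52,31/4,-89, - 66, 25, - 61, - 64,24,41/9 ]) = [ - 89, - 80.52,-66, - 64, - 61, - 54, - 25, -18, - 21/2, - 36/5, - 14/3,  -  1/14,  41/9, 31/4,24, 25,47 , 76,  84] 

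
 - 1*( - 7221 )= 7221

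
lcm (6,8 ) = 24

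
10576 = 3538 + 7038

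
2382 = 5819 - 3437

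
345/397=345/397 = 0.87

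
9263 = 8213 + 1050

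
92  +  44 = 136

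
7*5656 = 39592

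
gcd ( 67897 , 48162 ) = 1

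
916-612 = 304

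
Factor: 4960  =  2^5 * 5^1 * 31^1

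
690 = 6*115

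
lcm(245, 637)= 3185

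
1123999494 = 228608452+895391042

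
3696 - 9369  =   - 5673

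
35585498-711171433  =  -675585935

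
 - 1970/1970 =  - 1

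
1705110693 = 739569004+965541689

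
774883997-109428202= 665455795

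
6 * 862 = 5172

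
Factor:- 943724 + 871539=-5^1*14437^1 = -72185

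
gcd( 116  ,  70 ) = 2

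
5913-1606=4307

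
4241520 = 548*7740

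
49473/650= 49473/650 = 76.11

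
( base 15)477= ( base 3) 1101111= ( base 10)1012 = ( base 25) 1fc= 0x3F4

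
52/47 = 1 + 5/47 =1.11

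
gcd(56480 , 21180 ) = 7060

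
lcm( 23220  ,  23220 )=23220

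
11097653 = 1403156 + 9694497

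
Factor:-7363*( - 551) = 19^1 * 29^1*37^1*199^1 = 4057013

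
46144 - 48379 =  - 2235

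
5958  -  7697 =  - 1739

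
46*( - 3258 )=  -  149868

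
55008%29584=25424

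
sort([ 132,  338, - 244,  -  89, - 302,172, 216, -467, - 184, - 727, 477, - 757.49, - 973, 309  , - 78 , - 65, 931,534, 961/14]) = [-973,-757.49, - 727,  -  467 , - 302,-244,  -  184, - 89, - 78, -65,961/14, 132, 172, 216,309,  338,  477, 534,931] 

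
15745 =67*235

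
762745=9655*79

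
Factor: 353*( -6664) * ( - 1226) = 2^4*7^2 * 17^1*353^1* 613^1 = 2884032592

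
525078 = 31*16938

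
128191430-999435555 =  - 871244125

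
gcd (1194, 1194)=1194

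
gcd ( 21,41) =1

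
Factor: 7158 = 2^1*3^1*1193^1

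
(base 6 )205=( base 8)115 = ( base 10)77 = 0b1001101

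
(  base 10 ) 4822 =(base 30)5AM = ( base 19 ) D6F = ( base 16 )12d6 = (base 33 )4E4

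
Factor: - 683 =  - 683^1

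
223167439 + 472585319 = 695752758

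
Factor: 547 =547^1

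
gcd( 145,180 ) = 5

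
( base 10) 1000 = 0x3e8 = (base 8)1750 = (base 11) 82a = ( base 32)v8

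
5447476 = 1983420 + 3464056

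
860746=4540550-3679804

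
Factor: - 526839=  -  3^1*151^1*1163^1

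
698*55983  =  39076134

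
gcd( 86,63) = 1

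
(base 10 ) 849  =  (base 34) ox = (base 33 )PO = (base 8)1521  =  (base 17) 2FG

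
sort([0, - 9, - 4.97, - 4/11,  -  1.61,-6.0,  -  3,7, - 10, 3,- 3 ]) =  [ - 10, - 9,-6.0, - 4.97, - 3,-3, - 1.61, - 4/11,0,3,7 ]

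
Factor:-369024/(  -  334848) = 961/872 = 2^(-3)*31^2*109^ (-1 ) 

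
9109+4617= 13726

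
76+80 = 156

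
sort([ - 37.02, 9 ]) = [ - 37.02,9]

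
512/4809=512/4809 = 0.11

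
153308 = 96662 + 56646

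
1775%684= 407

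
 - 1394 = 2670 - 4064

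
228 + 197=425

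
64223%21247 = 482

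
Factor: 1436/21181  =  2^2 * 59^(-1) = 4/59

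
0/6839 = 0 = 0.00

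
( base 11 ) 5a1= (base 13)431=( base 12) 4b8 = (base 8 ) 1314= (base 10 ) 716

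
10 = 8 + 2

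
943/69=13  +  2/3 = 13.67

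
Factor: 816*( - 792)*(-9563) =6180299136 =2^7 * 3^3*11^1*17^1*73^1* 131^1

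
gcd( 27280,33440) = 880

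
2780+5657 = 8437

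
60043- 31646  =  28397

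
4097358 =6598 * 621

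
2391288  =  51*46888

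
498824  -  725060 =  - 226236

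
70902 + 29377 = 100279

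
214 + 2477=2691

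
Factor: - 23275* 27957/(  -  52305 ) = 5^1*7^2*11^( - 1) *19^1*317^ ( - 1)*9319^1= 43379945/3487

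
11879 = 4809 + 7070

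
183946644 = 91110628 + 92836016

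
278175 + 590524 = 868699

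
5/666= 5/666= 0.01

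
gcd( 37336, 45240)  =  104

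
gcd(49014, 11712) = 6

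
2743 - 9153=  - 6410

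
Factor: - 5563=-5563^1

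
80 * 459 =36720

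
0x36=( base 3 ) 2000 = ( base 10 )54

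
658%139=102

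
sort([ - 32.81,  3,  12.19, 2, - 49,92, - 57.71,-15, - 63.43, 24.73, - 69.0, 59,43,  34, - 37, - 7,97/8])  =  [ - 69.0, - 63.43, - 57.71, - 49,- 37, - 32.81, - 15, - 7,2, 3,97/8,12.19, 24.73, 34,  43,  59, 92 ]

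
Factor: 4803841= 7^1 * 191^1*3593^1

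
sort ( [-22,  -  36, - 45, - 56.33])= [ - 56.33, - 45,-36 , - 22]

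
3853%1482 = 889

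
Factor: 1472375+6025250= 5^3*59981^1  =  7497625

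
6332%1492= 364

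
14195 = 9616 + 4579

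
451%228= 223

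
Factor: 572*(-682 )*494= - 192711376 = - 2^4*11^2*13^2*19^1*31^1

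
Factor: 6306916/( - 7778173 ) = -2^2*7^1*11^1*13^(-1)*727^(  -  1)*823^(-1)*20477^1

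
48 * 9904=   475392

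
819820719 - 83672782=736147937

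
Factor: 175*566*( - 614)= - 2^2*5^2*7^1*283^1*307^1=- 60816700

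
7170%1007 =121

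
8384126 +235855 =8619981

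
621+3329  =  3950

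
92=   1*92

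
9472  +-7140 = 2332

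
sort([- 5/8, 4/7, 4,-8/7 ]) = [ - 8/7, -5/8, 4/7,  4 ]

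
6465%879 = 312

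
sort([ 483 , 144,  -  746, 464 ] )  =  [  -  746,  144 , 464,  483]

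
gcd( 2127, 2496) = 3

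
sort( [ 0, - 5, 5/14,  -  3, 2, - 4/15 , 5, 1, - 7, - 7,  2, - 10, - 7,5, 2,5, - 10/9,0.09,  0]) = [ - 10,-7, - 7, - 7, - 5, - 3 ,-10/9, - 4/15,0, 0, 0.09,5/14 , 1, 2 , 2,2,5, 5, 5]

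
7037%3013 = 1011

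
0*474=0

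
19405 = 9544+9861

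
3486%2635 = 851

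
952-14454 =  - 13502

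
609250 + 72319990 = 72929240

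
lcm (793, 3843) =49959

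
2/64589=2/64589 = 0.00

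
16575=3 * 5525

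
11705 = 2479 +9226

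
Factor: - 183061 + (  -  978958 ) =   -  397^1 * 2927^1 = - 1162019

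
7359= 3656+3703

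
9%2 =1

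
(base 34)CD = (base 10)421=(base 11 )353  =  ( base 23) I7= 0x1a5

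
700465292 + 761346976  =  1461812268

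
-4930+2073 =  - 2857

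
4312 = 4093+219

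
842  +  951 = 1793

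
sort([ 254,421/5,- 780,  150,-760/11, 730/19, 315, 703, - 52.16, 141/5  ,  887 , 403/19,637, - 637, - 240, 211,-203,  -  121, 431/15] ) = [ - 780 , - 637,-240 , - 203, -121, - 760/11,-52.16,403/19, 141/5,431/15, 730/19, 421/5,150 , 211, 254,315, 637, 703,887]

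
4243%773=378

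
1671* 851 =1422021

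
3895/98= 39 + 73/98 = 39.74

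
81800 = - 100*(- 818 )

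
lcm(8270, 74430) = 74430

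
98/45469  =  98/45469 = 0.00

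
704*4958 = 3490432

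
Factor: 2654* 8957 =23771878 = 2^1 *13^2 * 53^1*1327^1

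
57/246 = 19/82 = 0.23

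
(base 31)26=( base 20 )38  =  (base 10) 68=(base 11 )62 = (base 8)104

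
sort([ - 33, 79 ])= [-33, 79 ] 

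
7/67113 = 7/67113 = 0.00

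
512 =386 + 126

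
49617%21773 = 6071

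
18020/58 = 310 + 20/29 = 310.69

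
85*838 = 71230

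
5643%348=75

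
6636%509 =19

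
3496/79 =44 + 20/79 = 44.25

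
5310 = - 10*( - 531)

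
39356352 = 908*43344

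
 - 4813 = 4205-9018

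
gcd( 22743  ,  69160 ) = 133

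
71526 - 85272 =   -  13746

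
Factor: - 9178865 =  - 5^1*47^1*139^1*281^1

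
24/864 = 1/36 = 0.03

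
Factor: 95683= 7^1*13669^1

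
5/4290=1/858 = 0.00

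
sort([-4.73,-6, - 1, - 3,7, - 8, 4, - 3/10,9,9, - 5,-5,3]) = [-8,-6 , - 5, - 5, - 4.73,-3, - 1, - 3/10,3,4, 7, 9,9]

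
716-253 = 463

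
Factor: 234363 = 3^1*78121^1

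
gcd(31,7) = 1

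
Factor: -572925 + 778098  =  205173 = 3^4*17^1*149^1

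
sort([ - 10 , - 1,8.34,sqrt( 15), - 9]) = [ - 10,  -  9, - 1, sqrt( 15), 8.34]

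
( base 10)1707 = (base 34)1G7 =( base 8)3253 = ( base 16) 6ab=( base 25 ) 2i7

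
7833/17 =460 + 13/17 = 460.76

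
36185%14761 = 6663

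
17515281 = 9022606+8492675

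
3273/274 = 11 + 259/274 = 11.95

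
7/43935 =7/43935 = 0.00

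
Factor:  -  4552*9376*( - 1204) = 51386180608 = 2^10*7^1*43^1*293^1 *569^1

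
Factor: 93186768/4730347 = 2^4*3^1 *41^1*47351^1*4730347^( - 1) 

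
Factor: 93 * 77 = 7161  =  3^1 * 7^1*11^1 *31^1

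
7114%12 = 10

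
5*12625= 63125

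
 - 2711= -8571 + 5860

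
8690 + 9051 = 17741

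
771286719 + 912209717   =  1683496436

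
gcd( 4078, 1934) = 2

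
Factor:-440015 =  - 5^1 * 88003^1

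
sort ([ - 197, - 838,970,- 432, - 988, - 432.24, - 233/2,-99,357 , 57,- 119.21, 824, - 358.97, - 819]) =[-988 ,-838, - 819, - 432.24,-432,-358.97,-197,  -  119.21, - 233/2,-99, 57, 357, 824,  970]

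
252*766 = 193032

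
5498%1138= 946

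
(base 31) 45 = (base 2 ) 10000001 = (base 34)3r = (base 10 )129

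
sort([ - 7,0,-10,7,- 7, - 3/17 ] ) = [-10, - 7, - 7, - 3/17,0,7]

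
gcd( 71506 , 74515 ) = 1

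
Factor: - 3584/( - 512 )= 7^1  =  7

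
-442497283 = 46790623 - 489287906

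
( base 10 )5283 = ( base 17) 114d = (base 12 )3083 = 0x14a3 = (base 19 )EC1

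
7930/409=7930/409 = 19.39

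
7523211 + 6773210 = 14296421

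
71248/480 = 4453/30 = 148.43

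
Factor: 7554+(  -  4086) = 2^2 * 3^1*17^2= 3468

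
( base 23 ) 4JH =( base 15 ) b65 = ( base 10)2570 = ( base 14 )D18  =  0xa0a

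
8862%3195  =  2472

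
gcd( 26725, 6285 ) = 5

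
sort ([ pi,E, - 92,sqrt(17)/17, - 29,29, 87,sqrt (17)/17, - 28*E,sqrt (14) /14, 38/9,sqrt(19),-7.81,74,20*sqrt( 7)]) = [ - 92, -28*E, - 29, - 7.81, sqrt( 17)/17 , sqrt(17 ) /17,sqrt (14 )/14,E,  pi,38/9,sqrt ( 19),29,20 * sqrt ( 7),  74, 87] 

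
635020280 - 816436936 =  - 181416656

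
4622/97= 47 + 63/97 = 47.65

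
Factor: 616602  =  2^1 *3^1*7^1*53^1*277^1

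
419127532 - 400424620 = 18702912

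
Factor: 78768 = 2^4*3^2*547^1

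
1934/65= 29 + 49/65 = 29.75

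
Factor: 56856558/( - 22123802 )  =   - 3^1*11^1*47^1 * 67^( - 1)  *18329^1*165103^( - 1) = -28428279/11061901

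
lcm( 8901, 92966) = 836694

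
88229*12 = 1058748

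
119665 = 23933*5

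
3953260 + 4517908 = 8471168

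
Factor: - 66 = - 2^1*3^1*11^1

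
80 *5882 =470560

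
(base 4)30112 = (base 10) 790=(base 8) 1426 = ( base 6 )3354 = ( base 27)127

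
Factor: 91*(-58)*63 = -332514 = - 2^1 * 3^2 * 7^2 * 13^1*29^1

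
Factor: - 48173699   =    -  7^1*17^2 * 23813^1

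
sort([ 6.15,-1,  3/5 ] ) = [ - 1, 3/5,6.15]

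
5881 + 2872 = 8753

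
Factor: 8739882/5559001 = 2^1*3^2*7^( - 3 )*19^( - 1 )*67^1*853^( - 1)*7247^1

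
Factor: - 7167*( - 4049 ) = 29019183=3^1 * 2389^1 * 4049^1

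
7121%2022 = 1055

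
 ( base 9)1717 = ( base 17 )493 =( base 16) 520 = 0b10100100000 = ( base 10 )1312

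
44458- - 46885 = 91343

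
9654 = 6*1609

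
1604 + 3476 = 5080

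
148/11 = 148/11 = 13.45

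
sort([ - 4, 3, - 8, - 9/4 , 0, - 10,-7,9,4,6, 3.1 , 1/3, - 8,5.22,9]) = [-10,- 8, - 8, - 7 , - 4,  -  9/4,0,1/3,3,3.1,4, 5.22,6,9,9] 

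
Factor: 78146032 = 2^4*4884127^1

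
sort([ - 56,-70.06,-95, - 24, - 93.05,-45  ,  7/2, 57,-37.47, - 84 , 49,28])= [- 95,  -  93.05, - 84, - 70.06,-56,-45, - 37.47,-24, 7/2, 28,49,57 ]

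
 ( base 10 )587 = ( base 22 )14F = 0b1001001011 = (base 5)4322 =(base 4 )21023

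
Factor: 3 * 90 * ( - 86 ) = -2^2*  3^3*5^1*43^1 = -  23220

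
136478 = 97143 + 39335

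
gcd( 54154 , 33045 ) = 1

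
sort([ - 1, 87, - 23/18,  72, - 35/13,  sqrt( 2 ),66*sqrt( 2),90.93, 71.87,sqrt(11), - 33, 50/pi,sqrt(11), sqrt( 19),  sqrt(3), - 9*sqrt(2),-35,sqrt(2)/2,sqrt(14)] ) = [ - 35,-33 ,  -  9 * sqrt( 2),-35/13, - 23/18, - 1,sqrt (2)/2, sqrt( 2), sqrt(3) , sqrt(11),sqrt( 11 ), sqrt(14 ),sqrt (19), 50/pi, 71.87,72,87, 90.93, 66*sqrt (2 ) ]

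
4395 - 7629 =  - 3234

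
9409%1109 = 537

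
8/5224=1/653 = 0.00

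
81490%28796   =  23898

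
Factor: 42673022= 2^1*7^2*435439^1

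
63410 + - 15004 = 48406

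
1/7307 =1/7307=0.00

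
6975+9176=16151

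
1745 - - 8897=10642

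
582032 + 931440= 1513472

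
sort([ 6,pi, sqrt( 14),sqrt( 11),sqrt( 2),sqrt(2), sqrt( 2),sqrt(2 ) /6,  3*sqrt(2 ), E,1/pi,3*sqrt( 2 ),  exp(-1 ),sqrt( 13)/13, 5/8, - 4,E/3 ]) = [ - 4, sqrt(2) /6,sqrt(13) /13,1/pi, exp( - 1),5/8,  E/3,sqrt( 2), sqrt( 2)  ,  sqrt( 2),E, pi,sqrt( 11 ),sqrt( 14),3*sqrt(2),  3*  sqrt( 2),6 ]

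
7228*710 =5131880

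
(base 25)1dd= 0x3c3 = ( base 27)18I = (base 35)ri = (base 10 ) 963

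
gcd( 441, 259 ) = 7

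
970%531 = 439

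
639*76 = 48564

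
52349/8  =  52349/8 = 6543.62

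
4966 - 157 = 4809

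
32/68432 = 2/4277 = 0.00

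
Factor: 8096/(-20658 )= - 2^4*3^( - 1)*23^1* 313^( - 1) =- 368/939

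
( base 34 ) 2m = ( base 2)1011010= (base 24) 3I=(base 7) 156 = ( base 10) 90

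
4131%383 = 301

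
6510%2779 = 952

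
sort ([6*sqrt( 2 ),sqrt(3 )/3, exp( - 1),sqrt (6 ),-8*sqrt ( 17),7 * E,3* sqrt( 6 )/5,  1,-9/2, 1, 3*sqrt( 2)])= [-8*sqrt(17), - 9/2, exp( - 1),sqrt( 3 ) /3,1,1,3* sqrt( 6)/5, sqrt( 6),  3*sqrt( 2 ),6*sqrt( 2),7 * E]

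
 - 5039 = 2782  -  7821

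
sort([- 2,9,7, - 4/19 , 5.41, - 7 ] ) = [ - 7, - 2, - 4/19, 5.41, 7, 9] 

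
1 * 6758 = 6758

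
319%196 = 123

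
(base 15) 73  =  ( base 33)39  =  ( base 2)1101100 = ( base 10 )108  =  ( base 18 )60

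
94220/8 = 11777 + 1/2 = 11777.50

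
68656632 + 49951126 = 118607758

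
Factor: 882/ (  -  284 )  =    -  441/142 = - 2^( - 1 )*3^2*7^2*71^( - 1) 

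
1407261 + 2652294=4059555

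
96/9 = 10 + 2/3 = 10.67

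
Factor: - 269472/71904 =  - 401/107  =  -107^ ( -1)*401^1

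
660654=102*6477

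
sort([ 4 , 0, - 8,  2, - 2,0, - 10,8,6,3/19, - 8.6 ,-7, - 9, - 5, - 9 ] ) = [ - 10, - 9, - 9, - 8.6, - 8, - 7, - 5 , - 2,0, 0,3/19,2, 4,  6,8]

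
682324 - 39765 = 642559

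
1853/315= 5+278/315 = 5.88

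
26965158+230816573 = 257781731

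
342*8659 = 2961378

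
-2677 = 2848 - 5525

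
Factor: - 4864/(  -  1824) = 2^3 * 3^( - 1) = 8/3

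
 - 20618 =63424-84042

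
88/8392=11/1049 = 0.01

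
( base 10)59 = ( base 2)111011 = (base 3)2012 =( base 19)32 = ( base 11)54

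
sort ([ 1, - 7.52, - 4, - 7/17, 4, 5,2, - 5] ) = [-7.52,-5,- 4, - 7/17, 1, 2, 4, 5]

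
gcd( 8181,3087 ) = 9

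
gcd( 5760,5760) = 5760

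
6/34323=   2/11441 = 0.00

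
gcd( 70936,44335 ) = 8867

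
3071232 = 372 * 8256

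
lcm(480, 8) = 480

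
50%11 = 6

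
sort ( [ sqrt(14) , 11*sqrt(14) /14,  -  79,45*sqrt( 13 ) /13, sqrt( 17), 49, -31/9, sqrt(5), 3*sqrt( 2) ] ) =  [ - 79, - 31/9 , sqrt( 5),  11*sqrt( 14 )/14, sqrt( 14), sqrt ( 17),3* sqrt( 2), 45*sqrt(13)/13,  49]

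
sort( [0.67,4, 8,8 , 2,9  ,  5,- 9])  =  [ - 9,  0.67,2,4 , 5, 8, 8,9]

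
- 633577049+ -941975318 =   -  1575552367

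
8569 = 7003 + 1566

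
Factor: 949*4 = 3796 = 2^2*13^1*73^1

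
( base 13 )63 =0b1010001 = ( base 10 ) 81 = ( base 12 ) 69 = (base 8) 121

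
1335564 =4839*276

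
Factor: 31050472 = 2^3 * 43^1*90263^1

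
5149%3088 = 2061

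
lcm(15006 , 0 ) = 0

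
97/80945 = 97/80945 = 0.00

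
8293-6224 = 2069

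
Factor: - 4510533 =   -  3^1*41^1*36671^1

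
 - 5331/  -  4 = 1332+3/4 = 1332.75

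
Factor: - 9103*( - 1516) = 13800148 = 2^2*379^1*9103^1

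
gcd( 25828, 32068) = 4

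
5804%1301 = 600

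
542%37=24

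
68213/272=250 + 213/272 =250.78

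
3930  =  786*5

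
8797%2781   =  454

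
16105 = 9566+6539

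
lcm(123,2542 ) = 7626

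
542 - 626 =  - 84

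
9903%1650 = 3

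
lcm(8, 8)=8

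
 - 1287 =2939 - 4226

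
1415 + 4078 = 5493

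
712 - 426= 286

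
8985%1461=219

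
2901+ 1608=4509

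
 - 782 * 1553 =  - 1214446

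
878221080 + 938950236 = 1817171316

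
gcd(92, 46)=46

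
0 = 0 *55597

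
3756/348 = 10+23/29 = 10.79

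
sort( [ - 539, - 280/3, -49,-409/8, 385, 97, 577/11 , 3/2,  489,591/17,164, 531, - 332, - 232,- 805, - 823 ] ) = [ - 823,-805,-539, - 332,  -  232, - 280/3,-409/8, - 49, 3/2, 591/17,577/11, 97, 164, 385 , 489,  531]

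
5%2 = 1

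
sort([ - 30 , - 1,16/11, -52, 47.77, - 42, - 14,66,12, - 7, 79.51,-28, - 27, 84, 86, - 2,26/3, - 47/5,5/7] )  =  [ - 52, - 42, - 30,  -  28, - 27, - 14, - 47/5, - 7, - 2 , - 1, 5/7,16/11, 26/3,12, 47.77, 66, 79.51, 84,86]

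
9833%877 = 186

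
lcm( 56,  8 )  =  56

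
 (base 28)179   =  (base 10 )989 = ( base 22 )20L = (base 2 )1111011101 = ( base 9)1318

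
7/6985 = 7/6985 = 0.00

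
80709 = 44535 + 36174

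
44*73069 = 3215036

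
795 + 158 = 953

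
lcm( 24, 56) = 168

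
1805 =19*95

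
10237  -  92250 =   -  82013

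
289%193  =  96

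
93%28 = 9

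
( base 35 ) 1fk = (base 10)1770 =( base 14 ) 906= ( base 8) 3352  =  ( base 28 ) 276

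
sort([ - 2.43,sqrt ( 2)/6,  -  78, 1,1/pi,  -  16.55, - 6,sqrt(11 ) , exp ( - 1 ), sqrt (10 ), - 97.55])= [ - 97.55, - 78, - 16.55,-6, - 2.43 , sqrt(2 )/6,  1/pi,exp ( - 1 ),1, sqrt( 10 ), sqrt(11) ]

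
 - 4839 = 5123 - 9962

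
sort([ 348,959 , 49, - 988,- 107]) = [-988, - 107, 49,348, 959]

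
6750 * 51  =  344250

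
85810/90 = 953 +4/9 = 953.44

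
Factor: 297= 3^3 * 11^1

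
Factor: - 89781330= - 2^1*3^1* 5^1*2992711^1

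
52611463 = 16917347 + 35694116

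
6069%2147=1775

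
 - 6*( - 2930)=17580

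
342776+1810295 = 2153071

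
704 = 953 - 249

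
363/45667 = 363/45667 = 0.01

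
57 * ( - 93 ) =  - 5301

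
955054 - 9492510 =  - 8537456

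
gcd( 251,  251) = 251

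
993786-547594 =446192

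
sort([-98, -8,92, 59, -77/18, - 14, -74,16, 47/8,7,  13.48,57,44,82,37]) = [ - 98,-74 , - 14, - 8, - 77/18, 47/8,  7,13.48,16, 37,44,57, 59, 82,92]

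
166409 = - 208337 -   -  374746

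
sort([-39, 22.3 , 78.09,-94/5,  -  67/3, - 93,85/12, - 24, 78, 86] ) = [-93, - 39, - 24,- 67/3, - 94/5, 85/12, 22.3,78, 78.09,86 ] 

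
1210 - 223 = 987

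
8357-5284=3073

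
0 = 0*79626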